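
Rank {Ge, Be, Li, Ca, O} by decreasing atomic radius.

Li is in period 2, group 1; Be is in period 2, group 2; O is in period 2, group 16; Ca is in period 4, group 2; Ge is in period 4, group 14.
Across a period the added protons contract the valence shell; down a group each new principal shell makes the atom larger.
Neither a single period nor a single group — weigh both effects.
Be > O: both are in period 2; the period trend gives Be the larger value.
Ge > Be: the two effects oppose for this pair; the down-group effect wins (121 vs 102 pm).
Li > Ge: period and group pull opposite ways; the across-period shift dominates (133 vs 121 pm).
Ca > Li: period and group pull opposite ways; the down-group shift dominates (171 vs 133 pm).
For reference (pm): Li 133, Be 102, O 63, Ca 171, Ge 121.
So from largest to smallest: Ca > Li > Ge > Be > O.

Ca, Li, Ge, Be, O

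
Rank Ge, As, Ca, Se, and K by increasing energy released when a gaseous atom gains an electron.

Ca < K < As < Ge < Se

K is in period 4, group 1; Ca is in period 4, group 2; Ge is in period 4, group 14; As is in period 4, group 15; Se is in period 4, group 16.
Adding an electron releases more energy for atoms nearer the top right (short of the noble gases).
All lie in period 4; the across-period trend (electron affinity increases left to right) applies, with the exception below.
Note the exception: K has a higher electron affinity than Ca, contrary to the simple trend — adding an electron to Ca (ns²) has to open a new, higher-energy np subshell, which is unfavourable.
Note the exception: Ge has a higher electron affinity than As, contrary to the simple trend — adding an electron to As's half-filled 4p³ is unfavourable, so Ge (4p²) has the more exothermic EA.
Tabulated electron affinity (kJ/mol): K 48, Ca 2, Ge 119, As 78, Se 195.
So from lowest to highest: Ca < K < As < Ge < Se.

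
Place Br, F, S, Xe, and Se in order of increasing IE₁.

Se, S, Br, Xe, F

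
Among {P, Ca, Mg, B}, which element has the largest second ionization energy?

IE_2 is the cost of taking one more electron from the +1 cation: P⁺ still has 4 valence electrons; Ca⁺ still has 1 valence electron; Mg⁺ still has 1 valence electron; B⁺ still has 2 valence electrons.
All are still removing valence electrons, so compare the +1 ions as you would atoms: IE_2 generally rises across a period (higher Z_eff) and falls down a group (larger shell), subject to the usual subshell exceptions.
Valence configurations: P⁺ [Ne]3s²3p², Ca⁺ [Ar]4s¹, Mg⁺ [Ne]3s¹, B⁺ [He]2s².
Tabulated IE_2 (kJ/mol): P 1907, Ca 1145, Mg 1451, B 2427.
Overall IE_2 order: Ca < Mg < P < B.

B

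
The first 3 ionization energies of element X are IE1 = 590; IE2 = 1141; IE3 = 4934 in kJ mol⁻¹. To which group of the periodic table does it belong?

Group 2

Look for the largest jump between consecutive ionization energies: IE3/IE2 ≈ 4.3, far larger than any earlier ratio.
That jump marks the point where a core electron is being removed. So the atom has 2 valence electrons.
A main-group element with 2 valence electrons is in group 2.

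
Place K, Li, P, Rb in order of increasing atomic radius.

Li is in period 2, group 1; P is in period 3, group 15; K is in period 4, group 1; Rb is in period 5, group 1.
Across a period the added protons contract the valence shell; down a group each new principal shell makes the atom larger.
Neither a single period nor a single group — weigh both effects.
Li > P: period and group pull opposite ways; the across-period shift dominates (133 vs 111 pm).
K > Li: K sits below Li in group 1, so the down-group effect alone puts K larger.
Rb > K: Rb sits below K in group 1, so the down-group effect alone puts Rb larger.
Tabulated atomic radius (pm): Li 133, P 111, K 196, Rb 210.
So from smallest to largest: P < Li < K < Rb.

P < Li < K < Rb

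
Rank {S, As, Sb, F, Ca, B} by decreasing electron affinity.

F > S > Sb > As > B > Ca

B is in period 2, group 13; F is in period 2, group 17; S is in period 3, group 16; Ca is in period 4, group 2; As is in period 4, group 15; Sb is in period 5, group 15.
Atoms with high Z_eff and room in the valence shell (especially the halogens) have the most exothermic electron affinities.
Neither a single period nor a single group — weigh both effects.
B > Ca: both effects reinforce here, so B is clearly the higher of the two.
As > B: the two effects oppose for this pair; the across-period effect wins (78 vs 27 kJ/mol).
Sb > As: this pair runs against the simple trend — see the exception note.
S > Sb: both effects reinforce here, so S is clearly the higher of the two.
F > S: both effects reinforce here, so F is clearly the higher of the two.
Note the exception: Sb has a higher electron affinity than As, contrary to the simple trend — both are half-filled np³, but the pairing/repulsion penalty for the added electron shrinks as the p orbitals become larger and more diffuse down the group, and for Sb that outweighs the weaker nuclear attraction.
For reference (kJ/mol): B 27, F 328, S 200, Ca 2, As 78, Sb 103.
So from highest to lowest: F > S > Sb > As > B > Ca.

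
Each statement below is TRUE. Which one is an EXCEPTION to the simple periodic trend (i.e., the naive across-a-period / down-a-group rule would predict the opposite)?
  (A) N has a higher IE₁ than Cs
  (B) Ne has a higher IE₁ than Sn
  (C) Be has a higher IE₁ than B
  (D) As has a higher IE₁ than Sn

(C)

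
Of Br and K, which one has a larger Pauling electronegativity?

Br

K is in period 4, group 1; Br is in period 4, group 17.
EN rises left→right (higher Z_eff, smaller atoms) and falls top→bottom (larger, more shielded atoms).
All lie in period 4, so electronegativity increases left to right.
So Br has the larger Pauling electronegativity (Br > K).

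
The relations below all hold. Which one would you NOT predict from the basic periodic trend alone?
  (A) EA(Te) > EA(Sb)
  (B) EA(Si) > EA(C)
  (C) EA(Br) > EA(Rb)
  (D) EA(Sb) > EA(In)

The general trend: electron affinity increases across a period and decreases down a group.
(A) Te (period 5, group 16) vs Sb (period 5, group 15): the stated order agrees with the simple trend.
(B) Si (period 3, group 14) vs C (period 2, group 14): the stated order contradicts the simple trend.
(C) Br (period 4, group 17) vs Rb (period 5, group 1): the stated order agrees with the simple trend.
(D) Sb (period 5, group 15) vs In (period 5, group 13): the stated order agrees with the simple trend.
The exception is (B): Si's larger, more diffuse 3p orbitals accept an added electron slightly more readily than C's compact 2p.

(B)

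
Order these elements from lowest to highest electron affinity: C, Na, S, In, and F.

C is in period 2, group 14; F is in period 2, group 17; Na is in period 3, group 1; S is in period 3, group 16; In is in period 5, group 13.
EA tends to increase across a period and decrease down a group, though the pattern is less regular than for IE or radius.
Here both period and group differ, so the two effects have to be weighed against each other.
Na > In: period and group pull opposite ways; the down-group shift dominates (53 vs 29 kJ/mol).
C > Na: relative to Na, both the across-period and down-group shifts push C's electron affinity up.
S > C: period and group pull opposite ways; the across-period shift dominates (200 vs 122 kJ/mol).
F > S: both effects reinforce here, so F is clearly the higher of the two.
Tabulated electron affinity (kJ/mol): C 122, F 328, Na 53, S 200, In 29.
So from lowest to highest: In < Na < C < S < F.

In, Na, C, S, F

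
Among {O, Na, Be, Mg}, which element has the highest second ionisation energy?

Na

IE_2 is the cost of taking one more electron from the +1 cation: O⁺ still has 5 valence electrons; Na⁺ is the bare [Ne] core; Be⁺ still has 1 valence electron; Mg⁺ still has 1 valence electron.
Core electrons are held far more tightly than valence electrons, so Na tops the IE_2 order.
Valence configurations: O⁺ [He]2s²2p³, Be⁺ [He]2s¹, Mg⁺ [Ne]3s¹.
The numbers (kJ/mol): O 3388, Na 4562, Be 1757, Mg 1451.
So the second ionization energies run Mg < Be < O < Na.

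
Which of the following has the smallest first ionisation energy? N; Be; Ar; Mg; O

Be is in period 2, group 2; N is in period 2, group 15; O is in period 2, group 16; Mg is in period 3, group 2; Ar is in period 3, group 18.
First ionization energy rises across a period (greater Z_eff holds electrons more tightly) and falls down a group (valence electrons are farther from the nucleus).
These span different periods and groups, so the two trends combine.
Be > Mg: they share group 2; the group trend gives Be the larger value.
O > Be: both are in period 2; the period trend gives O the larger value.
N > O: this pair runs against the simple trend — see the exception note.
Ar > N: the two effects oppose for this pair; the across-period effect wins (1521 vs 1402 kJ/mol).
Note the exception: N has a higher first ionization energy than O, contrary to the simple trend — pairing an electron in O's 2p⁴ costs repulsion energy, so O ionizes more easily than half-filled N (2p³).
For reference (kJ/mol): Be 900, N 1402, O 1314, Mg 738, Ar 1521.
The smallest first ionisation energy among these belongs to Mg.

Mg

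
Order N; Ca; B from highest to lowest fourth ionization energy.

After 3 electrons have been removed, what remains? N³⁺ still has 2 valence electrons; Ca³⁺ is already 1 electron into the core; B³⁺ is the bare [He] core.
Usually core removal costs more than valence removal, but here the competition is close: a tightly held n=2 valence electron can cost more to remove than an n=3 core electron, so the actual values have to decide it.
Tabulated IE_4 (kJ/mol): N 7475, Ca 6491, B 25026.
Overall IE_4 order: Ca < N < B.

B, N, Ca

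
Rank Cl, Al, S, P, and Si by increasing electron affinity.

Al < P < Si < S < Cl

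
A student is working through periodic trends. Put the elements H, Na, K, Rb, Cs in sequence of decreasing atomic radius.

Cs > Rb > K > Na > H

H is in period 1, group 1; Na is in period 3, group 1; K is in period 4, group 1; Rb is in period 5, group 1; Cs is in period 6, group 1.
Atomic radius shrinks across a period as nuclear charge pulls the same shell inward, and grows down a group as new shells are added.
All are in group 1, so atomic radius increases down the group.
So from largest to smallest: Cs > Rb > K > Na > H.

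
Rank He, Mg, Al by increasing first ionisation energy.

He is in period 1, group 18; Mg is in period 3, group 2; Al is in period 3, group 13.
First ionization energy rises across a period (greater Z_eff holds electrons more tightly) and falls down a group (valence electrons are farther from the nucleus).
These span different periods and groups, so the two trends combine.
Mg > Al: this pair runs against the simple trend — see the exception note.
He > Mg: relative to Mg, both the across-period and down-group shifts push He's first ionization energy up.
Note the exception: Mg has a higher first ionization energy than Al, contrary to the simple trend — Al's single 3p electron is easier to remove than one from Mg's filled 3s².
Tabulated first ionization energy (kJ/mol): He 2372, Mg 738, Al 578.
So from lowest to highest: Al < Mg < He.

Al < Mg < He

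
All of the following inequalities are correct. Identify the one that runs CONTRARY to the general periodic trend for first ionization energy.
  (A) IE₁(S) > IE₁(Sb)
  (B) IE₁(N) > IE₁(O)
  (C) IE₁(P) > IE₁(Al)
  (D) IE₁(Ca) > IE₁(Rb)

(B)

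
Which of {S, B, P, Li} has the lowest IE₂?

After 1 electron has been removed, what remains? S⁺ still has 5 valence electrons; B⁺ still has 2 valence electrons; P⁺ still has 4 valence electrons; Li⁺ is the bare [He] core.
Breaking into a closed-shell core is much more expensive than removing a leftover valence electron — Li has the largest IE_2 here.
Valence configurations: S⁺ [Ne]3s²3p³, B⁺ [He]2s², P⁺ [Ne]3s²3p².
Approximate IE_2 values (kJ/mol): S 2252, B 2427, P 1907, Li 7298.
Overall IE_2 order: P < S < B < Li.

P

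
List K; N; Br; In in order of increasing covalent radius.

N, Br, In, K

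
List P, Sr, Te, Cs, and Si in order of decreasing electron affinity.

Si is in period 3, group 14; P is in period 3, group 15; Sr is in period 5, group 2; Te is in period 5, group 16; Cs is in period 6, group 1.
Adding an electron releases more energy for atoms nearer the top right (short of the noble gases).
These span different periods and groups, so the two trends combine.
Cs > Sr: this pair runs against the simple trend — see the exception note.
P > Cs: relative to Cs, both the across-period and down-group shifts push P's electron affinity up.
Si > P: this pair runs against the simple trend — see the exception note.
Te > Si: period and group pull opposite ways; the across-period shift dominates (190 vs 134 kJ/mol).
Note the exception: Cs has a higher electron affinity than Sr, contrary to the simple trend — adding an electron to Sr (ns²) has to open a new, higher-energy np subshell, which is unfavourable.
Note the exception: Si has a higher electron affinity than P, contrary to the simple trend — adding an electron to P's half-filled 3p³ is unfavourable, so Si (3p²) has the more exothermic EA.
For reference (kJ/mol): Si 134, P 72, Sr 5, Te 190, Cs 46.
So from highest to lowest: Te > Si > P > Cs > Sr.

Te > Si > P > Cs > Sr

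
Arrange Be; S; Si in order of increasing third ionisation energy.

Si < S < Be

Consider each +2 ion: Be²⁺ is the bare [He] core; S²⁺ still has 4 valence electrons; Si²⁺ still has 2 valence electrons.
Pulling an electron out of a noble-gas core costs far more than removing a remaining valence electron, so Be sits at the high end of IE_3.
Valence configurations: S²⁺ [Ne]3s²3p², Si²⁺ [Ne]3s².
The numbers (kJ/mol): Be 14849, S 3357, Si 3232.
Hence IE_3: Si < S < Be.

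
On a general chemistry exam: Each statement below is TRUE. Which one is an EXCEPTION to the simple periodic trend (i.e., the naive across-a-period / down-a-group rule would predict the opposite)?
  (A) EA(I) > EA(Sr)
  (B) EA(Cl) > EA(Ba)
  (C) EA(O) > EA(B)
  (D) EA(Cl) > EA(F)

(D)

The general trend: electron affinity increases across a period and decreases down a group.
(A) I (period 5, group 17) vs Sr (period 5, group 2): the stated order agrees with the simple trend.
(B) Cl (period 3, group 17) vs Ba (period 6, group 2): the stated order agrees with the simple trend.
(C) O (period 2, group 16) vs B (period 2, group 13): the stated order agrees with the simple trend.
(D) Cl (period 3, group 17) vs F (period 2, group 17): the stated order contradicts the simple trend.
The exception is (D): F's small 2p subshell makes the incoming electron feel strong e⁻–e⁻ repulsion, so Cl actually releases more energy on gaining an electron.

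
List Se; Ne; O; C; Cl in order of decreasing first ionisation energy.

Ne > O > Cl > C > Se

C is in period 2, group 14; O is in period 2, group 16; Ne is in period 2, group 18; Cl is in period 3, group 17; Se is in period 4, group 16.
First ionization energy rises across a period (greater Z_eff holds electrons more tightly) and falls down a group (valence electrons are farther from the nucleus).
Here both period and group differ, so the two effects have to be weighed against each other.
C > Se: the two effects oppose for this pair; the down-group effect wins (1086 vs 941 kJ/mol).
Cl > C: the two effects oppose for this pair; the across-period effect wins (1251 vs 1086 kJ/mol).
O > Cl: the two effects oppose for this pair; the down-group effect wins (1314 vs 1251 kJ/mol).
Ne > O: Ne lies to the right of O in period 2, so the across-period effect alone puts Ne higher.
Approximate values (kJ/mol): C 1086, O 1314, Ne 2081, Cl 1251, Se 941.
So from highest to lowest: Ne > O > Cl > C > Se.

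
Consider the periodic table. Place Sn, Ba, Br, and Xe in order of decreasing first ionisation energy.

Br is in period 4, group 17; Sn is in period 5, group 14; Xe is in period 5, group 18; Ba is in period 6, group 2.
First ionization energy rises across a period (greater Z_eff holds electrons more tightly) and falls down a group (valence electrons are farther from the nucleus).
Here both period and group differ, so the two effects have to be weighed against each other.
Sn > Ba: relative to Ba, both the across-period and down-group shifts push Sn's first ionization energy up.
Br > Sn: both effects reinforce here, so Br is clearly the higher of the two.
Xe > Br: the two effects oppose for this pair; the across-period effect wins (1170 vs 1140 kJ/mol).
Approximate values (kJ/mol): Br 1140, Sn 709, Xe 1170, Ba 503.
So from highest to lowest: Xe > Br > Sn > Ba.

Xe, Br, Sn, Ba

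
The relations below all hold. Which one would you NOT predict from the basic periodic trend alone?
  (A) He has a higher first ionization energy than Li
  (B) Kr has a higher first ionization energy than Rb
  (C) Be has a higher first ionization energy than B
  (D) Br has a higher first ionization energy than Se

(C)

The general trend: first ionization energy increases across a period and decreases down a group.
(A) He (period 1, group 18) vs Li (period 2, group 1): the stated order agrees with the simple trend.
(B) Kr (period 4, group 18) vs Rb (period 5, group 1): the stated order agrees with the simple trend.
(C) Be (period 2, group 2) vs B (period 2, group 13): the stated order contradicts the simple trend.
(D) Br (period 4, group 17) vs Se (period 4, group 16): the stated order agrees with the simple trend.
The exception is (C): removing B's lone 2p electron is easier than breaking Be's filled 2s².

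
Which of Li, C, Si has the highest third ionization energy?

IE_3 is the cost of taking one more electron from the +2 cation: Li²⁺ is already 1 electron into the core; C²⁺ still has 2 valence electrons; Si²⁺ still has 2 valence electrons.
Breaking into a closed-shell core is much more expensive than removing a leftover valence electron — Li has the largest IE_3 here.
Valence configurations: C²⁺ [He]2s², Si²⁺ [Ne]3s².
Tabulated IE_3 (kJ/mol): Li 11815, C 4620, Si 3232.
Putting it together, IE_3: Si < C < Li.

Li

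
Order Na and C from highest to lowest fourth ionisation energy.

Na > C

After 3 electrons have been removed, what remains? Na³⁺ is already 2 electrons into the core; C³⁺ still has 1 valence electron.
Breaking into a closed-shell core is much more expensive than removing a leftover valence electron — Na has the largest IE_4 here.
Approximate IE_4 values (kJ/mol): Na 9543, C 6223.
Hence IE_4: C < Na.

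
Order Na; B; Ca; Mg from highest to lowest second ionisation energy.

Na > B > Mg > Ca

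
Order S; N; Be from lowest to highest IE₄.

S < N < Be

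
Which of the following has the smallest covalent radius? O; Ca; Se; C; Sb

Radius decreases left→right (rising Z_eff, same n) and increases top→bottom (higher n).
These span different periods and groups, so the two trends combine.
C > O: both are in period 2; the period trend gives C the larger value.
Se > C: period and group pull opposite ways; the down-group shift dominates (116 vs 75 pm).
Sb > Se: relative to Se, both the across-period and down-group shifts push Sb's atomic radius up.
Ca > Sb: period and group pull opposite ways; the across-period shift dominates (171 vs 140 pm).
Tabulated atomic radius (pm): C 75, O 63, Ca 171, Se 116, Sb 140.
The smallest covalent radius among these belongs to O.

O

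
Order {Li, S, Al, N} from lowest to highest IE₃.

The third ionization energy removes an electron from the +2 ion. For each element: Li²⁺ is already 1 electron into the core; S²⁺ still has 4 valence electrons; Al²⁺ still has 1 valence electron; N²⁺ still has 3 valence electrons.
Pulling an electron out of a noble-gas core costs far more than removing a remaining valence electron, so Li sits at the high end of IE_3.
Valence configurations: S²⁺ [Ne]3s²3p², Al²⁺ [Ne]3s¹, N²⁺ [He]2s²2p¹.
The numbers (kJ/mol): Li 11815, S 3357, Al 2745, N 4578.
Overall IE_3 order: Al < S < N < Li.

Al < S < N < Li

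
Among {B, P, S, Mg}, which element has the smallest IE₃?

IE_3 is the cost of taking one more electron from the +2 cation: B²⁺ still has 1 valence electron; P²⁺ still has 3 valence electrons; S²⁺ still has 4 valence electrons; Mg²⁺ is the bare [Ne] core.
Core electrons are held far more tightly than valence electrons, so Mg tops the IE_3 order.
Valence configurations: B²⁺ [He]2s¹, P²⁺ [Ne]3s²3p¹, S²⁺ [Ne]3s²3p².
Tabulated IE_3 (kJ/mol): B 3660, P 2914, S 3357, Mg 7733.
So the third ionization energies run P < S < B < Mg.

P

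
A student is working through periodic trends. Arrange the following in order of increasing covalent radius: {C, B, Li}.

C, B, Li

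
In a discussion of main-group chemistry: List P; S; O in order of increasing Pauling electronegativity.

P < S < O

O is in period 2, group 16; P is in period 3, group 15; S is in period 3, group 16.
Atoms toward the upper right of the periodic table pull bonding electrons most strongly.
These span different periods and groups, so the two trends combine.
S > P: both are in period 3; the period trend gives S the larger value.
O > S: O sits above S in group 16, so the down-group effect alone puts O higher.
Tabulated electronegativity (Pauling): O 3.44, P 2.19, S 2.58.
So from lowest to highest: P < S < O.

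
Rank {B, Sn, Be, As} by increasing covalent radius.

B < Be < As < Sn

Atomic radius shrinks across a period as nuclear charge pulls the same shell inward, and grows down a group as new shells are added.
Neither a single period nor a single group — weigh both effects.
Be > B: Be lies to the left of B in period 2, so the across-period effect alone puts Be larger.
As > Be: period and group pull opposite ways; the down-group shift dominates (121 vs 102 pm).
Sn > As: relative to As, both the across-period and down-group shifts push Sn's atomic radius up.
For reference (pm): Be 102, B 85, As 121, Sn 140.
So from smallest to largest: B < Be < As < Sn.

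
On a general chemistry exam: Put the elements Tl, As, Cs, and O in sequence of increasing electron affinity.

Tl, Cs, As, O

O is in period 2, group 16; As is in period 4, group 15; Cs is in period 6, group 1; Tl is in period 6, group 13.
Atoms with high Z_eff and room in the valence shell (especially the halogens) have the most exothermic electron affinities.
Here both period and group differ, so the two effects have to be weighed against each other.
Cs > Tl: this pair runs against the simple trend — see the exception note.
As > Cs: both effects reinforce here, so As is clearly the higher of the two.
O > As: relative to As, both the across-period and down-group shifts push O's electron affinity up.
Note the exception: Cs has a higher electron affinity than Tl, contrary to the simple trend — Tl's ns²np¹ configuration gives only a small electron affinity — the sparsely filled np subshell binds an added electron weakly.
For reference (kJ/mol): O 141, As 78, Cs 46, Tl 19.
So from lowest to highest: Tl < Cs < As < O.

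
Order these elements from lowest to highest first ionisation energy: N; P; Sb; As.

First ionization energy rises across a period (greater Z_eff holds electrons more tightly) and falls down a group (valence electrons are farther from the nucleus).
All are in group 15, so first ionization energy increases up the group.
So from lowest to highest: Sb < As < P < N.

Sb < As < P < N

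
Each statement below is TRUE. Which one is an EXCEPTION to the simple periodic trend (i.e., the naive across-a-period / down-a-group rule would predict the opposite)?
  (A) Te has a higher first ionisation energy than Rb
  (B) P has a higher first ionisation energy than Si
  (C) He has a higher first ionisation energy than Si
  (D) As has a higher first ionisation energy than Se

(D)

The general trend: first ionisation energy increases across a period and decreases down a group.
(A) Te (period 5, group 16) vs Rb (period 5, group 1): the stated order agrees with the simple trend.
(B) P (period 3, group 15) vs Si (period 3, group 14): the stated order agrees with the simple trend.
(C) He (period 1, group 18) vs Si (period 3, group 14): the stated order agrees with the simple trend.
(D) As (period 4, group 15) vs Se (period 4, group 16): the stated order contradicts the simple trend.
The exception is (D): Se (4p⁴) ionizes more easily than half-filled As (4p³).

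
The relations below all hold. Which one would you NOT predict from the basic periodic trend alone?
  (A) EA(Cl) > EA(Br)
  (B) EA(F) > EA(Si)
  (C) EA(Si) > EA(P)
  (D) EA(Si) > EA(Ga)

(C)

The general trend: electron affinity increases across a period and decreases down a group.
(A) Cl (period 3, group 17) vs Br (period 4, group 17): the stated order agrees with the simple trend.
(B) F (period 2, group 17) vs Si (period 3, group 14): the stated order agrees with the simple trend.
(C) Si (period 3, group 14) vs P (period 3, group 15): the stated order contradicts the simple trend.
(D) Si (period 3, group 14) vs Ga (period 4, group 13): the stated order agrees with the simple trend.
The exception is (C): adding an electron to P's half-filled 3p³ is unfavourable, so Si (3p²) has the more exothermic EA.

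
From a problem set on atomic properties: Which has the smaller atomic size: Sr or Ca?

Ca is in period 4, group 2; Sr is in period 5, group 2.
Across a period the added protons contract the valence shell; down a group each new principal shell makes the atom larger.
All are in group 2, so atomic radius increases down the group.
So Ca has the smaller atomic size (Ca < Sr).

Ca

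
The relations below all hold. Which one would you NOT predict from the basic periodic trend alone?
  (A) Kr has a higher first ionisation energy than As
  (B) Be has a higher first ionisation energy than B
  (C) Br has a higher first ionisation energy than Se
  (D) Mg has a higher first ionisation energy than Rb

The general trend: first ionisation energy increases across a period and decreases down a group.
(A) Kr (period 4, group 18) vs As (period 4, group 15): the stated order agrees with the simple trend.
(B) Be (period 2, group 2) vs B (period 2, group 13): the stated order contradicts the simple trend.
(C) Br (period 4, group 17) vs Se (period 4, group 16): the stated order agrees with the simple trend.
(D) Mg (period 3, group 2) vs Rb (period 5, group 1): the stated order agrees with the simple trend.
The exception is (B): removing B's lone 2p electron is easier than breaking Be's filled 2s².

(B)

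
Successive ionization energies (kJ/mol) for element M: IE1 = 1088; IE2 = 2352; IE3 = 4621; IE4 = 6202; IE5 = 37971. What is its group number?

Look for the largest jump between consecutive ionization energies: IE5/IE4 ≈ 6.1, far larger than any earlier ratio.
That jump marks the point where a core electron is being removed. So the atom has 4 valence electrons.
A main-group element with 4 valence electrons is in group 14.

Group 14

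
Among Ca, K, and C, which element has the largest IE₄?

Ca

Consider each +3 ion: Ca³⁺ is already 1 electron into the core; K³⁺ is already 2 electrons into the core; C³⁺ still has 1 valence electron.
Usually core removal costs more than valence removal, but here the competition is close: a tightly held n=2 valence electron can cost more to remove than an n=3 core electron, so the actual values have to decide it.
The numbers (kJ/mol): Ca 6491, K 5877, C 6223.
Putting it together, IE_4: K < C < Ca.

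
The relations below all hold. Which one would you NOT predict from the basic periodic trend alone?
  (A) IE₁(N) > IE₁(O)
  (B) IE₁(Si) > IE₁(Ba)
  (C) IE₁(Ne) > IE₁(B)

(A)

The general trend: first ionization energy increases across a period and decreases down a group.
(A) N (period 2, group 15) vs O (period 2, group 16): the stated order contradicts the simple trend.
(B) Si (period 3, group 14) vs Ba (period 6, group 2): the stated order agrees with the simple trend.
(C) Ne (period 2, group 18) vs B (period 2, group 13): the stated order agrees with the simple trend.
The exception is (A): pairing an electron in O's 2p⁴ costs repulsion energy, so O ionizes more easily than half-filled N (2p³).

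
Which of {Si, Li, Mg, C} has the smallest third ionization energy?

Si

The third ionization energy removes an electron from the +2 ion. For each element: Si²⁺ still has 2 valence electrons; Li²⁺ is already 1 electron into the core; Mg²⁺ is the bare [Ne] core; C²⁺ still has 2 valence electrons.
Core electrons are held far more tightly than valence electrons, so Mg and Li top the IE_3 order.
Valence configurations: Si²⁺ [Ne]3s², C²⁺ [He]2s².
Tabulated IE_3 (kJ/mol): Si 3232, Li 11815, Mg 7733, C 4620.
Putting it together, IE_3: Si < C < Mg < Li.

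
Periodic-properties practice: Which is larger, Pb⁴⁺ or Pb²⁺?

Pb²⁺

Both ions have Z = 82 protons, but Pb⁴⁺ has lost more electrons, so its remaining electrons feel a larger effective nuclear charge per electron and are pulled in more tightly.
Higher positive charge → smaller ion, so Pb²⁺ > Pb⁴⁺.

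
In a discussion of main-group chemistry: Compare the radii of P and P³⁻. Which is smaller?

Forming P³⁻ adds 3 electrons to P. More electron–electron repulsion in the same shell, with unchanged nuclear charge, lets the cloud expand.
An anion is larger than its parent atom: P³⁻ > P.

P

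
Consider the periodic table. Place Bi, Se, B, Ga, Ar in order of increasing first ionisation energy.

Ga < Bi < B < Se < Ar

B is in period 2, group 13; Ar is in period 3, group 18; Ga is in period 4, group 13; Se is in period 4, group 16; Bi is in period 6, group 15.
Removing the outermost electron gets harder across a period and easier down a group.
These span different periods and groups, so the two trends combine.
Bi > Ga: the two effects oppose for this pair; the across-period effect wins (703 vs 579 kJ/mol).
B > Bi: period and group pull opposite ways; the down-group shift dominates (801 vs 703 kJ/mol).
Se > B: the two effects oppose for this pair; the across-period effect wins (941 vs 801 kJ/mol).
Ar > Se: relative to Se, both the across-period and down-group shifts push Ar's first ionization energy up.
Tabulated first ionization energy (kJ/mol): B 801, Ar 1521, Ga 579, Se 941, Bi 703.
So from lowest to highest: Ga < Bi < B < Se < Ar.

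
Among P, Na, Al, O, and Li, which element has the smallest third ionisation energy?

IE_3 is the cost of taking one more electron from the +2 cation: P²⁺ still has 3 valence electrons; Na²⁺ is already 1 electron into the core; Al²⁺ still has 1 valence electron; O²⁺ still has 4 valence electrons; Li²⁺ is already 1 electron into the core.
Pulling an electron out of a noble-gas core costs far more than removing a remaining valence electron, so Na and Li sit at the high end of IE_3.
Valence configurations: P²⁺ [Ne]3s²3p¹, Al²⁺ [Ne]3s¹, O²⁺ [He]2s²2p².
Approximate IE_3 values (kJ/mol): P 2914, Na 6910, Al 2745, O 5300, Li 11815.
So the third ionization energies run Al < P < O < Na < Li.

Al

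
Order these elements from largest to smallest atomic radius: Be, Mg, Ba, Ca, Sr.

Be is in period 2, group 2; Mg is in period 3, group 2; Ca is in period 4, group 2; Sr is in period 5, group 2; Ba is in period 6, group 2.
Radius decreases left→right (rising Z_eff, same n) and increases top→bottom (higher n).
All are in group 2, so atomic radius increases down the group.
So from largest to smallest: Ba > Sr > Ca > Mg > Be.

Ba, Sr, Ca, Mg, Be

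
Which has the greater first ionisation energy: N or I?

N

N is in period 2, group 15; I is in period 5, group 17.
First ionization energy rises across a period (greater Z_eff holds electrons more tightly) and falls down a group (valence electrons are farther from the nucleus).
Here both period and group differ, so the two effects have to be weighed against each other.
N > I: the two effects oppose for this pair; the down-group effect wins (1402 vs 1008 kJ/mol).
Tabulated first ionization energy (kJ/mol): N 1402, I 1008.
So N has the greater first ionisation energy (N > I).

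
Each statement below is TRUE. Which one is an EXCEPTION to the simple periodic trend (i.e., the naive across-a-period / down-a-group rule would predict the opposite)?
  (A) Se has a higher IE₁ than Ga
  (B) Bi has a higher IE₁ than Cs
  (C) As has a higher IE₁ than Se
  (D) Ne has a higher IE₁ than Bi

(C)

The general trend: IE₁ increases across a period and decreases down a group.
(A) Se (period 4, group 16) vs Ga (period 4, group 13): the stated order agrees with the simple trend.
(B) Bi (period 6, group 15) vs Cs (period 6, group 1): the stated order agrees with the simple trend.
(C) As (period 4, group 15) vs Se (period 4, group 16): the stated order contradicts the simple trend.
(D) Ne (period 2, group 18) vs Bi (period 6, group 15): the stated order agrees with the simple trend.
The exception is (C): Se (4p⁴) ionizes more easily than half-filled As (4p³).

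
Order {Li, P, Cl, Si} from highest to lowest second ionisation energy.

Li > Cl > P > Si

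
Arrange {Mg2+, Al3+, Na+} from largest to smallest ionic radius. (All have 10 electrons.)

Na+, Mg2+, Al3+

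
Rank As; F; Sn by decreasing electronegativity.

F is in period 2, group 17; As is in period 4, group 15; Sn is in period 5, group 14.
Smaller atoms with higher effective nuclear charge are more electronegative.
Neither a single period nor a single group — weigh both effects.
As > Sn: both effects reinforce here, so As is clearly the higher of the two.
F > As: relative to As, both the across-period and down-group shifts push F's electronegativity up.
Approximate values (Pauling): F 3.98, As 2.18, Sn 1.96.
So from highest to lowest: F > As > Sn.

F > As > Sn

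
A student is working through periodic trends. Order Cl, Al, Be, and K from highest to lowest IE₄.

Be > Al > K > Cl

Consider each +3 ion: Cl³⁺ still has 4 valence electrons; Al³⁺ is the bare [Ne] core; Be³⁺ is already 1 electron into the core; K³⁺ is already 2 electrons into the core.
Pulling an electron out of a noble-gas core costs far more than removing a remaining valence electron, so K, Al and Be sit at the high end of IE_4.
Tabulated IE_4 (kJ/mol): Cl 5159, Al 11577, Be 21007, K 5877.
So the fourth ionization energies run Cl < K < Al < Be.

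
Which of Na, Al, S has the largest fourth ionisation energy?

Al

The fourth ionization energy removes an electron from the +3 ion. For each element: Na³⁺ is already 2 electrons into the core; Al³⁺ is the bare [Ne] core; S³⁺ still has 3 valence electrons.
Pulling an electron out of a noble-gas core costs far more than removing a remaining valence electron, so Na and Al sit at the high end of IE_4.
The numbers (kJ/mol): Na 9543, Al 11577, S 4556.
Putting it together, IE_4: S < Na < Al.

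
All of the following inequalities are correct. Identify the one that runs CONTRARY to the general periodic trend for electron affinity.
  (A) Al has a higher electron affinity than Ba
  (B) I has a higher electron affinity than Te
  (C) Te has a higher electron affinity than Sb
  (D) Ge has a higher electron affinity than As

The general trend: electron affinity increases across a period and decreases down a group.
(A) Al (period 3, group 13) vs Ba (period 6, group 2): the stated order agrees with the simple trend.
(B) I (period 5, group 17) vs Te (period 5, group 16): the stated order agrees with the simple trend.
(C) Te (period 5, group 16) vs Sb (period 5, group 15): the stated order agrees with the simple trend.
(D) Ge (period 4, group 14) vs As (period 4, group 15): the stated order contradicts the simple trend.
The exception is (D): adding an electron to As's half-filled 4p³ is unfavourable, so Ge (4p²) has the more exothermic EA.

(D)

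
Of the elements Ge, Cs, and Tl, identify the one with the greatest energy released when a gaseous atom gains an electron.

Ge is in period 4, group 14; Cs is in period 6, group 1; Tl is in period 6, group 13.
EA tends to increase across a period and decrease down a group, though the pattern is less regular than for IE or radius.
Here both period and group differ, so the two effects have to be weighed against each other.
Cs > Tl: this pair runs against the simple trend — see the exception note.
Ge > Cs: relative to Cs, both the across-period and down-group shifts push Ge's electron affinity up.
Note the exception: Cs has a higher electron affinity than Tl, contrary to the simple trend — Tl's ns²np¹ configuration gives only a small electron affinity — the sparsely filled np subshell binds an added electron weakly.
Tabulated electron affinity (kJ/mol): Ge 119, Cs 46, Tl 19.
The greatest energy released when a gaseous atom gains an electron among these belongs to Ge.

Ge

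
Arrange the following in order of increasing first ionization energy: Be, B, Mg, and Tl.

Be is in period 2, group 2; B is in period 2, group 13; Mg is in period 3, group 2; Tl is in period 6, group 13.
First ionization energy rises across a period (greater Z_eff holds electrons more tightly) and falls down a group (valence electrons are farther from the nucleus).
Neither a single period nor a single group — weigh both effects.
Mg > Tl: period and group pull opposite ways; the down-group shift dominates (738 vs 589 kJ/mol).
B > Mg: both effects reinforce here, so B is clearly the higher of the two.
Be > B: this pair runs against the simple trend — see the exception note.
Note the exception: Be has a higher first ionization energy than B, contrary to the simple trend — removing B's lone 2p electron is easier than breaking Be's filled 2s².
For reference (kJ/mol): Be 900, B 801, Mg 738, Tl 589.
So from lowest to highest: Tl < Mg < B < Be.

Tl, Mg, B, Be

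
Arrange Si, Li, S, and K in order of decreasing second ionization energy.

Li > K > S > Si

The second ionization energy removes an electron from the +1 ion. For each element: Si⁺ still has 3 valence electrons; Li⁺ is the bare [He] core; S⁺ still has 5 valence electrons; K⁺ is the bare [Ar] core.
Pulling an electron out of a noble-gas core costs far more than removing a remaining valence electron, so K and Li sit at the high end of IE_2.
Valence configurations: Si⁺ [Ne]3s²3p¹, S⁺ [Ne]3s²3p³.
Tabulated IE_2 (kJ/mol): Si 1577, Li 7298, S 2252, K 3052.
So the second ionization energies run Si < S < K < Li.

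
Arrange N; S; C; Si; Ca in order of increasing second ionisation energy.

IE_2 is the cost of taking one more electron from the +1 cation: N⁺ still has 4 valence electrons; S⁺ still has 5 valence electrons; C⁺ still has 3 valence electrons; Si⁺ still has 3 valence electrons; Ca⁺ still has 1 valence electron.
All are still removing valence electrons, so compare the +1 ions as you would atoms: IE_2 generally rises across a period (higher Z_eff) and falls down a group (larger shell), subject to the usual subshell exceptions.
Valence configurations: N⁺ [He]2s²2p², S⁺ [Ne]3s²3p³, C⁺ [He]2s²2p¹, Si⁺ [Ne]3s²3p¹, Ca⁺ [Ar]4s¹.
Tabulated IE_2 (kJ/mol): N 2856, S 2252, C 2353, Si 1577, Ca 1145.
Hence IE_2: Ca < Si < S < C < N.

Ca < Si < S < C < N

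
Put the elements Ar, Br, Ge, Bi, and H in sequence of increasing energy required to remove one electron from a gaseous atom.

Bi < Ge < Br < H < Ar

H is in period 1, group 1; Ar is in period 3, group 18; Ge is in period 4, group 14; Br is in period 4, group 17; Bi is in period 6, group 15.
Across a period the outer electron is held more tightly (higher IE₁); down a group it sits in a higher shell, more shielded, and comes off more easily.
Neither a single period nor a single group — weigh both effects.
Ge > Bi: period and group pull opposite ways; the down-group shift dominates (762 vs 703 kJ/mol).
Br > Ge: Br lies to the right of Ge in period 4, so the across-period effect alone puts Br higher.
H > Br: period and group pull opposite ways; the down-group shift dominates (1312 vs 1140 kJ/mol).
Ar > H: period and group pull opposite ways; the across-period shift dominates (1521 vs 1312 kJ/mol).
Approximate values (kJ/mol): H 1312, Ar 1521, Ge 762, Br 1140, Bi 703.
So from lowest to highest: Bi < Ge < Br < H < Ar.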